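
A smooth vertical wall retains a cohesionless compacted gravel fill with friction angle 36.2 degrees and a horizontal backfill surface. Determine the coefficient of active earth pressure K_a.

K_a = (1 − sin φ)/(1 + sin φ) = (1 − sin 36.2°)/(1 + sin 36.2°) = 0.2574.

0.257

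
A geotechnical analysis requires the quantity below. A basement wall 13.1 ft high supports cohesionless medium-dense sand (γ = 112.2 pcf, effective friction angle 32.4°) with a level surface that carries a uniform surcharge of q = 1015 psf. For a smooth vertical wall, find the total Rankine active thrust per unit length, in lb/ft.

K_a = tan²(45° − φ/2) = 0.3022.
Soil triangle: ½ K_a γ H² = 0.5×0.3022×112.2×13.1² = 2910 lb/ft.
Surcharge rectangle: K_a q H = 0.3022×1015×13.1 = 4019 lb/ft.
Total = 2910 + 4019 = 6928 lb/ft.

6930 lb/ft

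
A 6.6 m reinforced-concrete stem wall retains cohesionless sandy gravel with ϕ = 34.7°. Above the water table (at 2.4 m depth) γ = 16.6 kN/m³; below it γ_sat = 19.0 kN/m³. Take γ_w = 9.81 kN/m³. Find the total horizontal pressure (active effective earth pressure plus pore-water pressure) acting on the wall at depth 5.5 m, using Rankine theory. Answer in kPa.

49.2 kPa

K_a = (1 − sin φ)/(1 + sin φ) = 0.2745.
γ' = 19.0 − 9.81 = 9.190 kN/m³.
Effective vertical stress at 5.5 m: σ'_v = 16.6×2.4 + 9.190×3.10 = 68.33 kPa.
σ'_h = K_a σ'_v = 0.2745 × 68.33 = 18.75 kPa; u = γ_w × 3.10 = 30.41 kPa.
Total σ_h = 18.75 + 30.41 = 49.17 kPa.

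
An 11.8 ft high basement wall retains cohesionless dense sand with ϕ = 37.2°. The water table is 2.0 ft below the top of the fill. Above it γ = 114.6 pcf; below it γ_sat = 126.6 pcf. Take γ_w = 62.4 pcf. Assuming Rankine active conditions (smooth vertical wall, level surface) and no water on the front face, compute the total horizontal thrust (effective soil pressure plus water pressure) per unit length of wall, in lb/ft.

K_a = tan²(45° − φ/2) = 0.2464.
γ' = 126.6 − 62.4 = 64.20 pcf. Depth below WT = 9.8 ft.
σ'_h at WT = K_a γ d_w = 56.48 psf; at base = 56.48 + K_a γ' × 9.8 = 211.5 psf.
P₁ (0–2.0 ft) = ½×56.48×2.0 = 56.48. P₂ (2.0–11.8 ft) = ½(56.48+211.5)×9.8 = 1313.
P_w = ½ γ_w h₂² = 0.5×62.4×9.8² = 2996. Total = 56.48+1313+2996 = 4366 lb/ft.

4370 lb/ft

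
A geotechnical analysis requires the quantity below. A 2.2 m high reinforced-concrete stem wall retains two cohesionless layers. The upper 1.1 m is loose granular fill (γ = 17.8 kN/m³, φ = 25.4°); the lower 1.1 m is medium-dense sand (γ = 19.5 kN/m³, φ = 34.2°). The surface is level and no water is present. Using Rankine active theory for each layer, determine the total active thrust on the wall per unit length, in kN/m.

K_a1 = tan²(45°−25.4°/2) = 0.3996; K_a2 = tan²(45°−34.2°/2) = 0.2803.
Layer 1: σ at base = K_a1 γ₁ h₁ = 7.825 kPa; P₁ = ½×7.825×1.1 = 4.304.
Layer 2: σ_v at top = γ₁h₁ = 19.58; σ_h top = K_a2×19.58 = 5.489; σ_h base = K_a2×(19.58+19.5×1.1) = 11.50.
P₂ = ½(5.489+11.50)×1.1 = 9.345. Total P_a = 4.304+9.345 = 13.65 kN/m.

13.6 kN/m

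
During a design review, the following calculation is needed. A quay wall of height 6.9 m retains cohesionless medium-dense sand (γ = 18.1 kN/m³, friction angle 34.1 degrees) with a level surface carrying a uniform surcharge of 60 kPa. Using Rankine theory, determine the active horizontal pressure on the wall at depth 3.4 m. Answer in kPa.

34.2 kPa

K_a = (1 − sin φ)/(1 + sin φ) = 0.2815.
σ_v = γz + q = 18.1 × 3.4 + 60 = 121.5 kPa.
σ_h = K_a σ_v = 0.2815 × 121.5 = 34.22 kPa.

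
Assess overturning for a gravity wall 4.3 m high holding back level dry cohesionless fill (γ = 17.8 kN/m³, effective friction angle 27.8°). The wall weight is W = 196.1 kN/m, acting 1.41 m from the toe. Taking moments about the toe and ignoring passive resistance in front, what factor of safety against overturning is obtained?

3.22

K_a = tan²(45° − 27.8°/2) = 0.3639.
P_a = ½K_aγH² = 0.5×0.3639×17.8×4.3² = 59.88 kN/m, acting at H/3 = 1.433 m above the base.
Overturning moment M_o = P_a × H/3 = 59.88 × 1.433 = 85.83.
Resisting moment M_r = W × 1.41 = 196.1 × 1.41 = 276.5.
FS_overturning = M_r/M_o = 276.5/85.83 = 3.221.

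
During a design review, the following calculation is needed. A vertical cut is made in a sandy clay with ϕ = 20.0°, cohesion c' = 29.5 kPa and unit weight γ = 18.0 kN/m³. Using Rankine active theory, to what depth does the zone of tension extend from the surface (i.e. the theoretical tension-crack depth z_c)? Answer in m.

K_a = tan²(45° − 20.0°/2) = 0.4903; √K_a = 0.7002.
The active pressure is zero where K_a γ z = 2c√K_a, so z_c = 2c/(γ√K_a) = 2×29.5/(18.0×0.7002) = 4.681 m.

4.68 m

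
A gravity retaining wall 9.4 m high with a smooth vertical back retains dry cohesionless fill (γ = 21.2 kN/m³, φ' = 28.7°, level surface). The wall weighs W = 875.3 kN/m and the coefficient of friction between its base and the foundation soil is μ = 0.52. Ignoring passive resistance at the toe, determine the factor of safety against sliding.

K_a = tan²(45° − 28.7°/2) = 0.3511.
P_a = ½K_aγH² = 0.5×0.3511×21.2×9.4² = 328.9 kN/m, acting at H/3 = 3.133 m above the base.
FS_sliding = μW / P_a = 0.52×875.3 / 328.9 = 1.384.

1.38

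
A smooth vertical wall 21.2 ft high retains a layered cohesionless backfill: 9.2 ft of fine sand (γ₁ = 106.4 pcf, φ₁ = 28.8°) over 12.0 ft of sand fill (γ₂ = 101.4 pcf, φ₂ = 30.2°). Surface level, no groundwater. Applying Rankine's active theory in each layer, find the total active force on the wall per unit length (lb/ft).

K_a1 = tan²(45°−28.8°/2) = 0.3498; K_a2 = tan²(45°−30.2°/2) = 0.3307.
Layer 1: σ at base = K_a1 γ₁ h₁ = 342.4 psf; P₁ = ½×342.4×9.2 = 1575.
Layer 2: σ_v at top = γ₁h₁ = 978.9; σ_h top = K_a2×978.9 = 323.7; σ_h base = K_a2×(978.9+101.4×12.0) = 726.0.
P₂ = ½(323.7+726.0)×12.0 = 6298. Total P_a = 1575+6298 = 7873 lb/ft.

7870 lb/ft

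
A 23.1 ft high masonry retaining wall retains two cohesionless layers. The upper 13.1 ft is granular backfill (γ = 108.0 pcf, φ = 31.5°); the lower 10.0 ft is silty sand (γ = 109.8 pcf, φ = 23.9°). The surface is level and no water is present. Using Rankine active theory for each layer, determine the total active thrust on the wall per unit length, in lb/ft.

11200 lb/ft

K_a1 = tan²(45°−31.5°/2) = 0.3136; K_a2 = tan²(45°−23.9°/2) = 0.4233.
Layer 1: σ at base = K_a1 γ₁ h₁ = 443.7 psf; P₁ = ½×443.7×13.1 = 2906.
Layer 2: σ_v at top = γ₁h₁ = 1415; σ_h top = K_a2×1415 = 598.9; σ_h base = K_a2×(1415+109.8×10.0) = 1064.
P₂ = ½(598.9+1064)×10.0 = 8314. Total P_a = 2906+8314 = 11220 lb/ft.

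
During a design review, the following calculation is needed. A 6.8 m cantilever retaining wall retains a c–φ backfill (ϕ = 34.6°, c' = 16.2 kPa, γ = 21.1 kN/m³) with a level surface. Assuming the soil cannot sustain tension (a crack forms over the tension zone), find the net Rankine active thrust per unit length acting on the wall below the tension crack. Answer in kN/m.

K_a = 0.2756; √K_a = 0.5250.
Tension-crack depth z_c = 2c/(γ√K_a) = 2×16.2/(21.1×0.5250) = 2.925 m.
σ_a at base = K_a γ H − 2c√K_a = 0.2756×21.1×6.8 − 2×16.2×0.5250 = 22.54 kPa.
P_a = ½ × 22.54 × (H − z_c) = 0.5×22.54×3.875 = 43.67 kN/m.

43.7 kN/m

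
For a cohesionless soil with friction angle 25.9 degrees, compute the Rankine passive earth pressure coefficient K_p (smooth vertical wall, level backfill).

2.55

K_p = (1 + sin φ)/(1 − sin φ) = tan²(45° + 25.9°/2) = 2.551.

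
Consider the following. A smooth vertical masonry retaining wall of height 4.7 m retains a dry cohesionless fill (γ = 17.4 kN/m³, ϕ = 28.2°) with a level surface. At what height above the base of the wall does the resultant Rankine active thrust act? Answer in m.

K_a = 0.3582.
The pressure distribution is triangular, so the resultant acts at H/3 above the base = 4.7/3 = 1.567 m.

1.57 m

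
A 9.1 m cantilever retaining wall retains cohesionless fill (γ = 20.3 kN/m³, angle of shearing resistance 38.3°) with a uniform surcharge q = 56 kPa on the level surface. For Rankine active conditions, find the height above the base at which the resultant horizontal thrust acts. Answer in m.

3.61 m

K_a = 0.2347.
Triangular part P₁ = ½K_aγH² = 197.3 at H/3 = 3.033 m; rectangular part P₂ = K_a q H = 119.6 at H/2 = 4.550 m.
ȳ = (P₁·3.033 + P₂·4.550)/(P₁+P₂) = 3.606 m.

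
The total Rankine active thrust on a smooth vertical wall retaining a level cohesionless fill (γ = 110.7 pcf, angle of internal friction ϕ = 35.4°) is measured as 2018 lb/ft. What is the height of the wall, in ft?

K_a = 0.2664. P_a = ½ K_a γ H² ⇒ H = √(2P_a/(K_a γ)).
H = √(2×2018/(0.2664×110.7)) = 11.70 ft.

11.7 ft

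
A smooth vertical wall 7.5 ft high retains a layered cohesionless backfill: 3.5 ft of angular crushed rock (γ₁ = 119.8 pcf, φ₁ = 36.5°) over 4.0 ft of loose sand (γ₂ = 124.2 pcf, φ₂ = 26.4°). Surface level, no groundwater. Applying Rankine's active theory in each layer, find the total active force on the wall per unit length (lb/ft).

K_a1 = tan²(45°−36.5°/2) = 0.2541; K_a2 = tan²(45°−26.4°/2) = 0.3844.
Layer 1: σ at base = K_a1 γ₁ h₁ = 106.5 psf; P₁ = ½×106.5×3.5 = 186.4.
Layer 2: σ_v at top = γ₁h₁ = 419.3; σ_h top = K_a2×419.3 = 161.2; σ_h base = K_a2×(419.3+124.2×4.0) = 352.2.
P₂ = ½(161.2+352.2)×4.0 = 1027. Total P_a = 186.4+1027 = 1213 lb/ft.

1210 lb/ft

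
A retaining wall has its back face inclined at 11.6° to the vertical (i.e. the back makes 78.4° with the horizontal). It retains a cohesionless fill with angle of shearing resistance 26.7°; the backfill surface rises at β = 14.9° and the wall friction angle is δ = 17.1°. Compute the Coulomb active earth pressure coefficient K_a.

0.563

K_a = sin²(α+φ) / [sin²α · sin(α−δ) · (1 + √{sin(φ+δ)sin(φ−β) / (sin(α−δ)sin(α+β))})²].
With α = 78.4°, φ = 26.7°, δ = 17.1°, β = 14.9°: K_a = 0.5634.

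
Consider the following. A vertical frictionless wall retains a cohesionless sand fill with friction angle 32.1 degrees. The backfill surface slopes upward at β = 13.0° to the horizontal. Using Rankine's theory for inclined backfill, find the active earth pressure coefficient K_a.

K_a = cos β · (cos β − √(cos²β − cos²φ)) / (cos β + √(cos²β − cos²φ)).
cos β = 0.9744, cos φ = 0.8471, √(cos²β − cos²φ) = 0.4814.
K_a = 0.9744 × (0.9744 − 0.4814)/(0.9744 + 0.4814) = 0.3299.

0.330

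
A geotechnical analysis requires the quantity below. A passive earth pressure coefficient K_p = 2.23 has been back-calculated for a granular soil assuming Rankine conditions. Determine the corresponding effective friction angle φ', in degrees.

K_p = (1+sin φ)/(1−sin φ) ⇒ sin φ = (K_p − 1)/(K_p + 1) = 0.3808.
φ = arcsin(0.3808) = 22.38°.

22.4°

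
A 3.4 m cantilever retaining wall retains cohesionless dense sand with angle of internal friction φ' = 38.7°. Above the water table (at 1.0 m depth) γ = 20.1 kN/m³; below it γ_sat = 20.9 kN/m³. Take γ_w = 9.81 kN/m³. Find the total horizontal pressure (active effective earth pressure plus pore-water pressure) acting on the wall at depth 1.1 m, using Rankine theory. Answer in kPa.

K_a = (1 − sin φ)/(1 + sin φ) = 0.2306.
γ' = 20.9 − 9.81 = 11.09 kN/m³.
Effective vertical stress at 1.1 m: σ'_v = 20.1×1.0 + 11.09×0.100 = 21.21 kPa.
σ'_h = K_a σ'_v = 0.2306 × 21.21 = 4.890 kPa; u = γ_w × 0.100 = 0.9810 kPa.
Total σ_h = 4.890 + 0.9810 = 5.871 kPa.

5.87 kPa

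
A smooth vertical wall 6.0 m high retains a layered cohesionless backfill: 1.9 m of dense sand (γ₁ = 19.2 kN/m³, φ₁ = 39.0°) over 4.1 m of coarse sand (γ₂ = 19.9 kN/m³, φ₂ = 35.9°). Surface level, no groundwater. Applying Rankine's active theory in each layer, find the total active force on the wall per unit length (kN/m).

K_a1 = tan²(45°−39.0°/2) = 0.2275; K_a2 = tan²(45°−35.9°/2) = 0.2607.
Layer 1: σ at base = K_a1 γ₁ h₁ = 8.299 kPa; P₁ = ½×8.299×1.9 = 7.884.
Layer 2: σ_v at top = γ₁h₁ = 36.48; σ_h top = K_a2×36.48 = 9.512; σ_h base = K_a2×(36.48+19.9×4.1) = 30.79.
P₂ = ½(9.512+30.79)×4.1 = 82.61. Total P_a = 7.884+82.61 = 90.49 kN/m.

90.5 kN/m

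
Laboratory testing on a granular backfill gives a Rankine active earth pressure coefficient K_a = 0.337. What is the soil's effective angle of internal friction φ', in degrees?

29.7°

K_a = tan²(45° − φ/2) ⇒ 45° − φ/2 = arctan(√0.337) = 30.14°.
φ = 2(45° − 30.14°) = 29.73°.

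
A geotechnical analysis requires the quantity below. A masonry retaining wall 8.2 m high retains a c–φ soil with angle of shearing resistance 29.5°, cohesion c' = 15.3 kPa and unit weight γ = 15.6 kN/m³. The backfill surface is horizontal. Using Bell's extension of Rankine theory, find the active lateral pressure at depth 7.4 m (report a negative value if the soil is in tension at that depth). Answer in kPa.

21.4 kPa

K_a = (1 − sin φ)/(1 + sin φ) = 0.3401.
σ_a = K_a γ z − 2c√K_a = 0.3401×15.6×7.4 − 2×15.3×0.5832 = 21.42 kPa.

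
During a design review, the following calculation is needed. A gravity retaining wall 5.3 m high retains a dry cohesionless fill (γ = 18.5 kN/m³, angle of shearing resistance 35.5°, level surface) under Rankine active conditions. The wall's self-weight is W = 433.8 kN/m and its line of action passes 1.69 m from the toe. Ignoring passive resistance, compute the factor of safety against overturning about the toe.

6.02

K_a = tan²(45° − 35.5°/2) = 0.2653.
P_a = ½K_aγH² = 0.5×0.2653×18.5×5.3² = 68.92 kN/m, acting at H/3 = 1.767 m above the base.
Overturning moment M_o = P_a × H/3 = 68.92 × 1.767 = 121.8.
Resisting moment M_r = W × 1.69 = 433.8 × 1.69 = 733.1.
FS_overturning = M_r/M_o = 733.1/121.8 = 6.021.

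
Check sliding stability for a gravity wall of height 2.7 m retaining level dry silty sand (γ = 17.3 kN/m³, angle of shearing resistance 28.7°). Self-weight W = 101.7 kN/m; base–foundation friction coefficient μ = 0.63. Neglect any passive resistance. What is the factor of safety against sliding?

K_a = tan²(45° − 28.7°/2) = 0.3511.
P_a = ½K_aγH² = 0.5×0.3511×17.3×2.7² = 22.14 kN/m, acting at H/3 = 0.9000 m above the base.
FS_sliding = μW / P_a = 0.63×101.7 / 22.14 = 2.894.

2.89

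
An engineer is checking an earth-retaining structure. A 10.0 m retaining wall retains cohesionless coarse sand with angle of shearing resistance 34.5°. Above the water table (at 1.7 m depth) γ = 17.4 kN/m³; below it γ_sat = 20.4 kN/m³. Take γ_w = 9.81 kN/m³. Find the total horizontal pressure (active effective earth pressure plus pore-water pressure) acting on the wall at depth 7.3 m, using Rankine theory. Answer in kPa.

K_a = (1 − sin φ)/(1 + sin φ) = 0.2768.
γ' = 20.4 − 9.81 = 10.59 kN/m³.
Effective vertical stress at 7.3 m: σ'_v = 17.4×1.7 + 10.59×5.60 = 88.88 kPa.
σ'_h = K_a σ'_v = 0.2768 × 88.88 = 24.60 kPa; u = γ_w × 5.60 = 54.94 kPa.
Total σ_h = 24.60 + 54.94 = 79.54 kPa.

79.5 kPa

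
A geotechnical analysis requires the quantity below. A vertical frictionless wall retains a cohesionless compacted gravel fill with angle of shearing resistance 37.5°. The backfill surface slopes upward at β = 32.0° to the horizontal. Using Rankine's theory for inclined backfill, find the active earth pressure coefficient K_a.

K_a = cos β · (cos β − √(cos²β − cos²φ)) / (cos β + √(cos²β − cos²φ)).
cos β = 0.8480, cos φ = 0.7934, √(cos²β − cos²φ) = 0.2996.
K_a = 0.8480 × (0.8480 − 0.2996)/(0.8480 + 0.2996) = 0.4052.

0.405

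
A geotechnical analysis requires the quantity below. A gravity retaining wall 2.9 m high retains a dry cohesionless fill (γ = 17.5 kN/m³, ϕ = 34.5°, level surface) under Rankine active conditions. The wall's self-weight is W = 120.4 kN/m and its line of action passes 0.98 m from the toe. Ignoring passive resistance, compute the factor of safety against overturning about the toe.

K_a = tan²(45° − 34.5°/2) = 0.2768.
P_a = ½K_aγH² = 0.5×0.2768×17.5×2.9² = 20.37 kN/m, acting at H/3 = 0.9667 m above the base.
Overturning moment M_o = P_a × H/3 = 20.37 × 0.9667 = 19.69.
Resisting moment M_r = W × 0.98 = 120.4 × 0.98 = 118.0.
FS_overturning = M_r/M_o = 118.0/19.69 = 5.992.

5.99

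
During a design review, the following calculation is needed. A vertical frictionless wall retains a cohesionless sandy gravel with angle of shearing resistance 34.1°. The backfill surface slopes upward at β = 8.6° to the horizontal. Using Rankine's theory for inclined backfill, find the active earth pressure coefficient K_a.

K_a = cos β · (cos β − √(cos²β − cos²φ)) / (cos β + √(cos²β − cos²φ)).
cos β = 0.9888, cos φ = 0.8281, √(cos²β − cos²φ) = 0.5403.
K_a = 0.9888 × (0.9888 − 0.5403)/(0.9888 + 0.5403) = 0.2900.

0.290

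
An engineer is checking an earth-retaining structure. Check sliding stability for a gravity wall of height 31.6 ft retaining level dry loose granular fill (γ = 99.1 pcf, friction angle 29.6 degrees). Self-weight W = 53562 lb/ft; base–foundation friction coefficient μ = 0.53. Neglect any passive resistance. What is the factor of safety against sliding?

1.69

K_a = tan²(45° − 29.6°/2) = 0.3387.
P_a = ½K_aγH² = 0.5×0.3387×99.1×31.6² = 16760 lb/ft, acting at H/3 = 10.53 ft above the base.
FS_sliding = μW / P_a = 0.53×53562 / 16760 = 1.694.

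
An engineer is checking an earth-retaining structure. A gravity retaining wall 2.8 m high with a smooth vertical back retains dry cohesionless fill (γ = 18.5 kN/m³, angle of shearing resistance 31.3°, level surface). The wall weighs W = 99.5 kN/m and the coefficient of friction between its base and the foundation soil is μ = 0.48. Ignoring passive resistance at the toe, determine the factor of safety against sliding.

2.08

K_a = tan²(45° − 31.3°/2) = 0.3162.
P_a = ½K_aγH² = 0.5×0.3162×18.5×2.8² = 22.93 kN/m, acting at H/3 = 0.9333 m above the base.
FS_sliding = μW / P_a = 0.48×99.5 / 22.93 = 2.083.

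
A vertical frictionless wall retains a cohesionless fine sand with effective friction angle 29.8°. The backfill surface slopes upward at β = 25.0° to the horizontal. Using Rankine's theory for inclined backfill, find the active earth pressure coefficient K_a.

K_a = cos β · (cos β − √(cos²β − cos²φ)) / (cos β + √(cos²β − cos²φ)).
cos β = 0.9063, cos φ = 0.8678, √(cos²β − cos²φ) = 0.2615.
K_a = 0.9063 × (0.9063 − 0.2615)/(0.9063 + 0.2615) = 0.5004.

0.500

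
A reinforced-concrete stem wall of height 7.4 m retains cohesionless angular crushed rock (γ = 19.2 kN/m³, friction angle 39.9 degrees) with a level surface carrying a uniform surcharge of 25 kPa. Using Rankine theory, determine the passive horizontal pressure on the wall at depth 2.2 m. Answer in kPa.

308 kPa

K_p = (1 + sin φ)/(1 − sin φ) = 4.578.
σ_v = γz + q = 19.2 × 2.2 + 25 = 67.24 kPa.
σ_h = K_p σ_v = 4.578 × 67.24 = 307.8 kPa.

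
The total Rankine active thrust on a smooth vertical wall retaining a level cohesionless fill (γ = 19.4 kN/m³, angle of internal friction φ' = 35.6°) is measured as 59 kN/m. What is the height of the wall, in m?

4.80 m

K_a = 0.2641. P_a = ½ K_a γ H² ⇒ H = √(2P_a/(K_a γ)).
H = √(2×59/(0.2641×19.4)) = 4.799 m.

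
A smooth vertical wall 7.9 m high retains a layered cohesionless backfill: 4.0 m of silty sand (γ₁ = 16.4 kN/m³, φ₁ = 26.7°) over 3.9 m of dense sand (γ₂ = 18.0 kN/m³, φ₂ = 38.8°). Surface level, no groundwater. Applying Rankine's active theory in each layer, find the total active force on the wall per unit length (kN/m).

K_a1 = tan²(45°−26.7°/2) = 0.3800; K_a2 = tan²(45°−38.8°/2) = 0.2296.
Layer 1: σ at base = K_a1 γ₁ h₁ = 24.93 kPa; P₁ = ½×24.93×4.0 = 49.85.
Layer 2: σ_v at top = γ₁h₁ = 65.60; σ_h top = K_a2×65.60 = 15.06; σ_h base = K_a2×(65.60+18.0×3.9) = 31.17.
P₂ = ½(15.06+31.17)×3.9 = 90.15. Total P_a = 49.85+90.15 = 140.0 kN/m.

140 kN/m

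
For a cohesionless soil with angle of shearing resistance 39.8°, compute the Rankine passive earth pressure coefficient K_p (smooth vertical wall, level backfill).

4.56

K_p = (1 + sin φ)/(1 − sin φ) = tan²(45° + 39.8°/2) = 4.557.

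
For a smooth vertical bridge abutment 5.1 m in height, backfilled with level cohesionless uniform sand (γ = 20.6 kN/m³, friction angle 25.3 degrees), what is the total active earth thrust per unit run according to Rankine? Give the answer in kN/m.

K_a = tan²(45° − φ/2) = 0.4012.
P_a = ½ K_a γ H² = 0.5 × 0.4012 × 20.6 × 5.1² = 107.5 kN/m.

107 kN/m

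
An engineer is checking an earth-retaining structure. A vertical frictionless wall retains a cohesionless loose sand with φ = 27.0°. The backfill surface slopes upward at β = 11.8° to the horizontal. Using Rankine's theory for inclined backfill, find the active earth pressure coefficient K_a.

K_a = cos β · (cos β − √(cos²β − cos²φ)) / (cos β + √(cos²β − cos²φ)).
cos β = 0.9789, cos φ = 0.8910, √(cos²β − cos²φ) = 0.4053.
K_a = 0.9789 × (0.9789 − 0.4053)/(0.9789 + 0.4053) = 0.4056.

0.406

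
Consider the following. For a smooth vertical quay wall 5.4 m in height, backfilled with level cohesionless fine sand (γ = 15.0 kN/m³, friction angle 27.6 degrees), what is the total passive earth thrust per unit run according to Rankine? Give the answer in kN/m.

K_p = tan²(45° + φ/2) = 2.726.
P_p = ½ K_p γ H² = 0.5 × 2.726 × 15.0 × 5.4² = 596.3 kN/m.

596 kN/m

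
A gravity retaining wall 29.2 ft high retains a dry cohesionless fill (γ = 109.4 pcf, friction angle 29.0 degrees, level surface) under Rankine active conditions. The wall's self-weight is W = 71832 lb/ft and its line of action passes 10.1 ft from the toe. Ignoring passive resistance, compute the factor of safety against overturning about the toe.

4.61

K_a = tan²(45° − 29.0°/2) = 0.3470.
P_a = ½K_aγH² = 0.5×0.3470×109.4×29.2² = 16180 lb/ft, acting at H/3 = 9.733 ft above the base.
Overturning moment M_o = P_a × H/3 = 16180 × 9.733 = 157500.
Resisting moment M_r = W × 10.1 = 71832 × 10.1 = 725500.
FS_overturning = M_r/M_o = 725500/157500 = 4.606.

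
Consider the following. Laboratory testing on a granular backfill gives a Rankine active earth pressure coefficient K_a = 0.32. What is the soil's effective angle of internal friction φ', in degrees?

K_a = tan²(45° − φ/2) ⇒ 45° − φ/2 = arctan(√0.32) = 29.50°.
φ = 2(45° − 29.50°) = 31.01°.

31.0°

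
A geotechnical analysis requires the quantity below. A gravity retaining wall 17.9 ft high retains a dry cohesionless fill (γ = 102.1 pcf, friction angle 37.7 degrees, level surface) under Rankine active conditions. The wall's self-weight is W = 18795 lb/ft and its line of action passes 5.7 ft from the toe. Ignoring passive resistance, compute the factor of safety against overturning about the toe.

K_a = tan²(45° − 37.7°/2) = 0.2411.
P_a = ½K_aγH² = 0.5×0.2411×102.1×17.9² = 3943 lb/ft, acting at H/3 = 5.967 ft above the base.
Overturning moment M_o = P_a × H/3 = 3943 × 5.967 = 23530.
Resisting moment M_r = W × 5.7 = 18795 × 5.7 = 107100.
FS_overturning = M_r/M_o = 107100/23530 = 4.554.

4.55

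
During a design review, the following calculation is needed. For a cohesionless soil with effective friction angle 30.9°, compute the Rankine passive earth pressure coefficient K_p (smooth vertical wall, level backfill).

3.11

K_p = (1 + sin φ)/(1 − sin φ) = tan²(45° + 30.9°/2) = 3.111.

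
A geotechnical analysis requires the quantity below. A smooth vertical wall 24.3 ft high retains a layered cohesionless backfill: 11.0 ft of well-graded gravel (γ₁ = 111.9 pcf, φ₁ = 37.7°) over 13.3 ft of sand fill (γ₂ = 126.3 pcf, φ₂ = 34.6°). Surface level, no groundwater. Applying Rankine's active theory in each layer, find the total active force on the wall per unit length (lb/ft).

9220 lb/ft

K_a1 = tan²(45°−37.7°/2) = 0.2411; K_a2 = tan²(45°−34.6°/2) = 0.2756.
Layer 1: σ at base = K_a1 γ₁ h₁ = 296.7 psf; P₁ = ½×296.7×11.0 = 1632.
Layer 2: σ_v at top = γ₁h₁ = 1231; σ_h top = K_a2×1231 = 339.3; σ_h base = K_a2×(1231+126.3×13.3) = 802.3.
P₂ = ½(339.3+802.3)×13.3 = 7591. Total P_a = 1632+7591 = 9223 lb/ft.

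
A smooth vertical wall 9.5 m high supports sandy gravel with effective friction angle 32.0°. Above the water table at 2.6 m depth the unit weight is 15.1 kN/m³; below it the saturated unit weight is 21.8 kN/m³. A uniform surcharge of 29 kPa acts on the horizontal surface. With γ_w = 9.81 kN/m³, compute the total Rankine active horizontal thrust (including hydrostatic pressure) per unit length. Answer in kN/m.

K_a = tan²(45° − φ/2) = 0.3073.
γ' = 21.8 − 9.81 = 11.99 kN/m³. h₂ = H − d_w = 6.9 m.
σ'_h: at surface K_a·q = 8.910; at WT K_a(q+γd_w) = 20.97; at base K_a(q+γd_w+γ'h₂) = 46.39 kPa.
P₁ = ½(8.910+20.97)×2.6 = 38.85; P₂ = ½(20.97+46.39)×6.9 = 232.4; P_w = ½γ_w h₂² = 233.5.
Total = 38.85+232.4+233.5 = 504.8 kN/m.

505 kN/m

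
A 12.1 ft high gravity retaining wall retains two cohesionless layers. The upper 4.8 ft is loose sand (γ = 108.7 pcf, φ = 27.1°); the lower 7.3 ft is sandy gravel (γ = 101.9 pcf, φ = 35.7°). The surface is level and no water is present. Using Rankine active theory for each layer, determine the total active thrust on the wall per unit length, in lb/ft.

2180 lb/ft

K_a1 = tan²(45°−27.1°/2) = 0.3741; K_a2 = tan²(45°−35.7°/2) = 0.2630.
Layer 1: σ at base = K_a1 γ₁ h₁ = 195.2 psf; P₁ = ½×195.2×4.8 = 468.4.
Layer 2: σ_v at top = γ₁h₁ = 521.8; σ_h top = K_a2×521.8 = 137.2; σ_h base = K_a2×(521.8+101.9×7.3) = 332.9.
P₂ = ½(137.2+332.9)×7.3 = 1716. Total P_a = 468.4+1716 = 2184 lb/ft.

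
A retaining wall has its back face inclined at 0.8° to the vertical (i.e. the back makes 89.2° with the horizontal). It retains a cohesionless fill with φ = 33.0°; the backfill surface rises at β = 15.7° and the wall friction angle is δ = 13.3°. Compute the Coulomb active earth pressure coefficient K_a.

K_a = sin²(α+φ) / [sin²α · sin(α−δ) · (1 + √{sin(φ+δ)sin(φ−β) / (sin(α−δ)sin(α+β))})²].
With α = 89.2°, φ = 33.0°, δ = 13.3°, β = 15.7°: K_a = 0.3376.

0.338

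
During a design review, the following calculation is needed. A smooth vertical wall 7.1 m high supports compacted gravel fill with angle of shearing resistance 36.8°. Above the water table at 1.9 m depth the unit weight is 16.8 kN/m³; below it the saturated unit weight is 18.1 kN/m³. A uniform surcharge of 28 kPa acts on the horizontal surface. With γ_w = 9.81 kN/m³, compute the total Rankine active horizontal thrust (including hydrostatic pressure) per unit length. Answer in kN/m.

K_a = tan²(45° − φ/2) = 0.2508.
γ' = 18.1 − 9.81 = 8.290 kN/m³. h₂ = H − d_w = 5.2 m.
σ'_h: at surface K_a·q = 7.021; at WT K_a(q+γd_w) = 15.03; at base K_a(q+γd_w+γ'h₂) = 25.84 kPa.
P₁ = ½(7.021+15.03)×1.9 = 20.94; P₂ = ½(15.03+25.84)×5.2 = 106.2; P_w = ½γ_w h₂² = 132.6.
Total = 20.94+106.2+132.6 = 259.8 kN/m.

260 kN/m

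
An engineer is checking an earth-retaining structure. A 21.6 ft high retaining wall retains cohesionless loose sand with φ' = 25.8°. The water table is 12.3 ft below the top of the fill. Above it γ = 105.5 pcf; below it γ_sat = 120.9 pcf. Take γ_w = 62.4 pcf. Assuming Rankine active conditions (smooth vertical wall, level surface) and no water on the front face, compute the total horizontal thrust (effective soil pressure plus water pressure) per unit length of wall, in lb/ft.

K_a = tan²(45° − φ/2) = 0.3935.
γ' = 120.9 − 62.4 = 58.50 pcf. Depth below WT = 9.3 ft.
σ'_h at WT = K_a γ d_w = 510.6 psf; at base = 510.6 + K_a γ' × 9.3 = 724.7 psf.
P₁ (0–12.3 ft) = ½×510.6×12.3 = 3140. P₂ (12.3–21.6 ft) = ½(510.6+724.7)×9.3 = 5744.
P_w = ½ γ_w h₂² = 0.5×62.4×9.3² = 2698. Total = 3140+5744+2698 = 11580 lb/ft.

11600 lb/ft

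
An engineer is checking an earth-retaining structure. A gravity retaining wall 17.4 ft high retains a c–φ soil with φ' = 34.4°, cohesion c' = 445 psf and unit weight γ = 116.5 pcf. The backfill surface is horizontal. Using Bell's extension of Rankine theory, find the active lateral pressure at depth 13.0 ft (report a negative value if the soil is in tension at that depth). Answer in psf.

-48.2 psf

K_a = (1 − sin φ)/(1 + sin φ) = 0.2780.
σ_a = K_a γ z − 2c√K_a = 0.2780×116.5×13.0 − 2×445×0.5272 = -48.24 psf.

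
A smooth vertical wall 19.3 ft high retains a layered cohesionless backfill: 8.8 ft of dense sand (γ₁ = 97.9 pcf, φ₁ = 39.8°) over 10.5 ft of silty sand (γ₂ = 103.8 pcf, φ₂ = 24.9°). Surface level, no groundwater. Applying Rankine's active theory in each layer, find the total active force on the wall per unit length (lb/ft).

K_a1 = tan²(45°−39.8°/2) = 0.2194; K_a2 = tan²(45°−24.9°/2) = 0.4074.
Layer 1: σ at base = K_a1 γ₁ h₁ = 189.0 psf; P₁ = ½×189.0×8.8 = 831.8.
Layer 2: σ_v at top = γ₁h₁ = 861.5; σ_h top = K_a2×861.5 = 351.0; σ_h base = K_a2×(861.5+103.8×10.5) = 795.1.
P₂ = ½(351.0+795.1)×10.5 = 6017. Total P_a = 831.8+6017 = 6849 lb/ft.

6850 lb/ft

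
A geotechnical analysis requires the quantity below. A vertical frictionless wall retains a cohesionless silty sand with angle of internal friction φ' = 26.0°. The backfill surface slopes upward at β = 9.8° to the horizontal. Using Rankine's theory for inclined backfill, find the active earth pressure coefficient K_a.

K_a = cos β · (cos β − √(cos²β − cos²φ)) / (cos β + √(cos²β − cos²φ)).
cos β = 0.9854, cos φ = 0.8988, √(cos²β − cos²φ) = 0.4040.
K_a = 0.9854 × (0.9854 − 0.4040)/(0.9854 + 0.4040) = 0.4124.

0.412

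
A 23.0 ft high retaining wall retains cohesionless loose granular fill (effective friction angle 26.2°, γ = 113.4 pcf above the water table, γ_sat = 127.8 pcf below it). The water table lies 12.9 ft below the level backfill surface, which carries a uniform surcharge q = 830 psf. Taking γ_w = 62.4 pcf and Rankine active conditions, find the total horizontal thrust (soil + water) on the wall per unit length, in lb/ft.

K_a = tan²(45° − φ/2) = 0.3874.
γ' = 127.8 − 62.4 = 65.40 pcf. h₂ = H − d_w = 10.1 ft.
σ'_h: at surface K_a·q = 321.6; at WT K_a(q+γd_w) = 888.3; at base K_a(q+γd_w+γ'h₂) = 1144 psf.
P₁ = ½(321.6+888.3)×12.9 = 7804; P₂ = ½(888.3+1144)×10.1 = 10260; P_w = ½γ_w h₂² = 3183.
Total = 7804+10260+3183 = 21250 lb/ft.

21300 lb/ft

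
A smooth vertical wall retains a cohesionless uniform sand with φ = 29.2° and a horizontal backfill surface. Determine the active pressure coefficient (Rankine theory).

0.344

K_a = tan²(45° − φ/2) = tan²(30.40°) = 0.3442.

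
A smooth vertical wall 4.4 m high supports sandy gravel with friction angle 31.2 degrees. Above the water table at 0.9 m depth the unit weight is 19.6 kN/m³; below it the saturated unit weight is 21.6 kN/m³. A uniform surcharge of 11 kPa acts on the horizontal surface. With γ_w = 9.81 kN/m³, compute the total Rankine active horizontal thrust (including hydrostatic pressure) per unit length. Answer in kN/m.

K_a = tan²(45° − φ/2) = 0.3175.
γ' = 21.6 − 9.81 = 11.79 kN/m³. h₂ = H − d_w = 3.5 m.
σ'_h: at surface K_a·q = 3.492; at WT K_a(q+γd_w) = 9.093; at base K_a(q+γd_w+γ'h₂) = 22.19 kPa.
P₁ = ½(3.492+9.093)×0.9 = 5.664; P₂ = ½(9.093+22.19)×3.5 = 54.75; P_w = ½γ_w h₂² = 60.09.
Total = 5.664+54.75+60.09 = 120.5 kN/m.

121 kN/m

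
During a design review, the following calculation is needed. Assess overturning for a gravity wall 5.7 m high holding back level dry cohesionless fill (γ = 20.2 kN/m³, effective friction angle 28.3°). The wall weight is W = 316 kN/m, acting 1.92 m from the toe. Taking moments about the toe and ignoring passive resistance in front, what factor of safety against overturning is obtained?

K_a = tan²(45° − 28.3°/2) = 0.3568.
P_a = ½K_aγH² = 0.5×0.3568×20.2×5.7² = 117.1 kN/m, acting at H/3 = 1.900 m above the base.
Overturning moment M_o = P_a × H/3 = 117.1 × 1.900 = 222.4.
Resisting moment M_r = W × 1.92 = 316 × 1.92 = 606.7.
FS_overturning = M_r/M_o = 606.7/222.4 = 2.728.

2.73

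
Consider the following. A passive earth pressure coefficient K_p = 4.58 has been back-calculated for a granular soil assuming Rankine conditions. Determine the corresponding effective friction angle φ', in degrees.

39.9°

K_p = (1+sin φ)/(1−sin φ) ⇒ sin φ = (K_p − 1)/(K_p + 1) = 0.6416.
φ = arcsin(0.6416) = 39.91°.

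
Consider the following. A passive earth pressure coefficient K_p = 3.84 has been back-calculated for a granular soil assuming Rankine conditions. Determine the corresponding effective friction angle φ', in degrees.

35.9°

K_p = (1+sin φ)/(1−sin φ) ⇒ sin φ = (K_p − 1)/(K_p + 1) = 0.5868.
φ = arcsin(0.5868) = 35.93°.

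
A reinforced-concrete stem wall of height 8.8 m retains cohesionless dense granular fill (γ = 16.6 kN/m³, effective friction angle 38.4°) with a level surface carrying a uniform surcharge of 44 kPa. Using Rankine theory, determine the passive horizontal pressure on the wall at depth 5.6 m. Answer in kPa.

586 kPa

K_p = (1 + sin φ)/(1 − sin φ) = 4.279.
σ_v = γz + q = 16.6 × 5.6 + 44 = 137.0 kPa.
σ_h = K_p σ_v = 4.279 × 137.0 = 586.1 kPa.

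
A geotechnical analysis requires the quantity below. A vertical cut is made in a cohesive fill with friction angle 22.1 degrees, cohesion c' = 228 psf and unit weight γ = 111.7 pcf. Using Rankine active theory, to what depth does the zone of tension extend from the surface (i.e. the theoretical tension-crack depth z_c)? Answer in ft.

K_a = tan²(45° − 22.1°/2) = 0.4533; √K_a = 0.6732.
The active pressure is zero where K_a γ z = 2c√K_a, so z_c = 2c/(γ√K_a) = 2×228/(111.7×0.6732) = 6.064 ft.

6.06 ft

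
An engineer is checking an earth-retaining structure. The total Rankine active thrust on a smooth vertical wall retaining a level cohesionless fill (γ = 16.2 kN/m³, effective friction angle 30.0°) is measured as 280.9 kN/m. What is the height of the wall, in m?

K_a = 0.3333. P_a = ½ K_a γ H² ⇒ H = √(2P_a/(K_a γ)).
H = √(2×280.9/(0.3333×16.2)) = 10.20 m.

10.2 m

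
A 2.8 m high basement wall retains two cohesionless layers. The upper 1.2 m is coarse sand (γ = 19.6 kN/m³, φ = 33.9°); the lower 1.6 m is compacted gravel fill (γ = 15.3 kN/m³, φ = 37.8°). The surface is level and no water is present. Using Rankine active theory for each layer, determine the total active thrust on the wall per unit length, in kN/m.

K_a1 = tan²(45°−33.9°/2) = 0.2839; K_a2 = tan²(45°−37.8°/2) = 0.2400.
Layer 1: σ at base = K_a1 γ₁ h₁ = 6.677 kPa; P₁ = ½×6.677×1.2 = 4.006.
Layer 2: σ_v at top = γ₁h₁ = 23.52; σ_h top = K_a2×23.52 = 5.645; σ_h base = K_a2×(23.52+15.3×1.6) = 11.52.
P₂ = ½(5.645+11.52)×1.6 = 13.73. Total P_a = 4.006+13.73 = 17.74 kN/m.

17.7 kN/m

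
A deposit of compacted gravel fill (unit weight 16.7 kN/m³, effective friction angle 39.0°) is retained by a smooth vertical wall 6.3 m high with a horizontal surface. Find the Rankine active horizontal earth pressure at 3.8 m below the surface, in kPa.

K_a = (1 − sin φ)/(1 + sin φ) = 0.2275.
σ_h = K_a γ z = 0.2275 × 16.7 × 3.8 = 14.44 kPa.

14.4 kPa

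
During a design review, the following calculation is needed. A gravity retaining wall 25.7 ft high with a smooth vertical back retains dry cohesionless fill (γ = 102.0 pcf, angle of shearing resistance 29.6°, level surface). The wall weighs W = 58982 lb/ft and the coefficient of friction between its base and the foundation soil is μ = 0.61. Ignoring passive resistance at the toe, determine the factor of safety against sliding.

K_a = tan²(45° − 29.6°/2) = 0.3387.
P_a = ½K_aγH² = 0.5×0.3387×102.0×25.7² = 11410 lb/ft, acting at H/3 = 8.567 ft above the base.
FS_sliding = μW / P_a = 0.61×58982 / 11410 = 3.153.

3.15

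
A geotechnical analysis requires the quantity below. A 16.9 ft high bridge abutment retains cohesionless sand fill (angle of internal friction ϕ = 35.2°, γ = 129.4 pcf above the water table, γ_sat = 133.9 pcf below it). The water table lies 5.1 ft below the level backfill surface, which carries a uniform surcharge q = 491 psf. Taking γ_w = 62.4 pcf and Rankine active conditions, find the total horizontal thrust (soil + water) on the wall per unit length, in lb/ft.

10500 lb/ft

K_a = tan²(45° − φ/2) = 0.2687.
γ' = 133.9 − 62.4 = 71.50 pcf. h₂ = H − d_w = 11.8 ft.
σ'_h: at surface K_a·q = 131.9; at WT K_a(q+γd_w) = 309.2; at base K_a(q+γd_w+γ'h₂) = 535.9 psf.
P₁ = ½(131.9+309.2)×5.1 = 1125; P₂ = ½(309.2+535.9)×11.8 = 4987; P_w = ½γ_w h₂² = 4344.
Total = 1125+4987+4344 = 10460 lb/ft.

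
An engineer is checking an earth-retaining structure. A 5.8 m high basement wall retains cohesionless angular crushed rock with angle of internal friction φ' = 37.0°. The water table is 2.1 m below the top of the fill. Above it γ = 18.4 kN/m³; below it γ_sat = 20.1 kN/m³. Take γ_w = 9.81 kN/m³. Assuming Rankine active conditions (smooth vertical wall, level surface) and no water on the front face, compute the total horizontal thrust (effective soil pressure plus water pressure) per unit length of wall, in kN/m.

130 kN/m

K_a = tan²(45° − φ/2) = 0.2486.
γ' = 20.1 − 9.81 = 10.29 kN/m³. Depth below WT = 3.7 m.
σ'_h at WT = K_a γ d_w = 9.605 kPa; at base = 9.605 + K_a γ' × 3.7 = 19.07 kPa.
P₁ (0–2.1 m) = ½×9.605×2.1 = 10.09. P₂ (2.1–5.8 m) = ½(9.605+19.07)×3.7 = 53.05.
P_w = ½ γ_w h₂² = 0.5×9.81×3.7² = 67.15. Total = 10.09+53.05+67.15 = 130.3 kN/m.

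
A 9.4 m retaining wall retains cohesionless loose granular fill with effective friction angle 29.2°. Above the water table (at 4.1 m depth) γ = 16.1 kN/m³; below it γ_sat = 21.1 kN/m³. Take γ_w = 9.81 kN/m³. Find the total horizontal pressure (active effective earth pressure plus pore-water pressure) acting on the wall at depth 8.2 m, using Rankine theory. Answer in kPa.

78.9 kPa

K_a = (1 − sin φ)/(1 + sin φ) = 0.3442.
γ' = 21.1 − 9.81 = 11.29 kN/m³.
Effective vertical stress at 8.2 m: σ'_v = 16.1×4.1 + 11.29×4.10 = 112.3 kPa.
σ'_h = K_a σ'_v = 0.3442 × 112.3 = 38.65 kPa; u = γ_w × 4.10 = 40.22 kPa.
Total σ_h = 38.65 + 40.22 = 78.88 kPa.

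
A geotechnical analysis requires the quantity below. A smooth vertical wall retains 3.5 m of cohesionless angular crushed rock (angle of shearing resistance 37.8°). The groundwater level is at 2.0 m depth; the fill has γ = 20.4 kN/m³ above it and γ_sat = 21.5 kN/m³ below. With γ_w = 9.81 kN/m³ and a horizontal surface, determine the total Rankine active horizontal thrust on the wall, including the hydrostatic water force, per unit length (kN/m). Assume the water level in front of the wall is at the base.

K_a = tan²(45° − φ/2) = 0.2400.
γ' = 21.5 − 9.81 = 11.69 kN/m³. Depth below WT = 1.5 m.
σ'_h at WT = K_a γ d_w = 9.792 kPa; at base = 9.792 + K_a γ' × 1.5 = 14.00 kPa.
P₁ (0–2.0 m) = ½×9.792×2.0 = 9.792. P₂ (2.0–3.5 m) = ½(9.792+14.00)×1.5 = 17.84.
P_w = ½ γ_w h₂² = 0.5×9.81×1.5² = 11.04. Total = 9.792+17.84+11.04 = 38.67 kN/m.

38.7 kN/m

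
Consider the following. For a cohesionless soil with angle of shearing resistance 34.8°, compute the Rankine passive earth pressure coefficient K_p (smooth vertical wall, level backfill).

K_p = (1 + sin φ)/(1 − sin φ) = tan²(45° + 34.8°/2) = 3.659.

3.66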